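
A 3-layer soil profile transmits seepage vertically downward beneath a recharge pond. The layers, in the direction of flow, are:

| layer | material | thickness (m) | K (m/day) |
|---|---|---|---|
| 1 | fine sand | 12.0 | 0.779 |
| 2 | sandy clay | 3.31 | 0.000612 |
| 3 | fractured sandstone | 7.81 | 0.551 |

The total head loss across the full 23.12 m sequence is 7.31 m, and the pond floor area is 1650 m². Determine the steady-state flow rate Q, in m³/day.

Flow is perpendicular to layering, so the layers act in series and the equivalent K is the thickness-weighted harmonic mean.
Total thickness L = 12.0 + 3.31 + 7.81 = 23.12 m.
Σ(b_i/K_i) = 12.0/0.779 + 3.31/0.000612 + 7.81/0.551 = 5438 d.
K_eq = L / Σ(b_i/K_i) = 23.12 / 5438 = 0.004252 m/day.
Q = K_eq · A · (Δh/L) = 0.004252 × 1650 × (7.31/23.12) = 2.218 m³/day.

2.22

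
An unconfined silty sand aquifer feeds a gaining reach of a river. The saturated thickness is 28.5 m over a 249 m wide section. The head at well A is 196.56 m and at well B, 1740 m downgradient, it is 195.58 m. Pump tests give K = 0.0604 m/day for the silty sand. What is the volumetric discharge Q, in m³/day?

Cross-sectional area A = 249 × 28.5 = 7096 m².
Hydraulic gradient i = (196.56 − 195.58) / 1740 = 0.98 / 1740 = 0.0005632.
Darcy's law: Q = K · A · i = 0.06040 × 7096 × 0.0005632 = 0.2414 m³/day.

0.241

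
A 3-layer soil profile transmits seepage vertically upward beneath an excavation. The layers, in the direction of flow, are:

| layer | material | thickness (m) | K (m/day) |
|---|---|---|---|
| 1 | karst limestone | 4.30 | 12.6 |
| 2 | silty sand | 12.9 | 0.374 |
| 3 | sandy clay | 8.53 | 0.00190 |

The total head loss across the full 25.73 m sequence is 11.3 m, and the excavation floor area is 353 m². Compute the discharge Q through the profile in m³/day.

Flow is perpendicular to layering, so the layers act in series and the equivalent K is the thickness-weighted harmonic mean.
Total thickness L = 4.30 + 12.9 + 8.53 = 25.73 m.
Σ(b_i/K_i) = 4.30/12.6 + 12.9/0.374 + 8.53/0.00190 = 4524 d.
K_eq = L / Σ(b_i/K_i) = 25.73 / 4524 = 0.005687 m/day.
Q = K_eq · A · (Δh/L) = 0.005687 × 353 × (11.3/25.73) = 0.8817 m³/day.

0.882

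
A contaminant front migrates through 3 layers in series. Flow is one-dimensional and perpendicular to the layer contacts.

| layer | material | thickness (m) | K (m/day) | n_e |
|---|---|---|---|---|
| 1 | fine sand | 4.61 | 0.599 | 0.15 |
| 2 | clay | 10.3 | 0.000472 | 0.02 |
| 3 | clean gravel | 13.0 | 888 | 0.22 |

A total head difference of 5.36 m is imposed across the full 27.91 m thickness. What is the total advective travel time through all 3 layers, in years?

41.9

With flow normal to the layers, continuity requires the same specific discharge q through every layer.
Σ(b_i/K_i) = 4.61/0.599 + 10.3/0.000472 + 13.0/888 = 21830 d.
q = Δh / Σ(b_i/K_i) = 5.36 / 21830 = 0.0002455 m/day.
In each layer the seepage velocity is v_i = q/n_i, so the layer transit time is t_i = b_i·n_i / q:
  layer 1 (fine sand): t_1 = 4.61 × 0.15 / 0.0002455 = 2816 d
  layer 2 (clay): t_2 = 10.3 × 0.02 / 0.0002455 = 839.0 d
  layer 3 (clean gravel): t_3 = 13.0 × 0.22 / 0.0002455 = 11648 d
Total t = Σ t_i = 15303 days = 41.90 years.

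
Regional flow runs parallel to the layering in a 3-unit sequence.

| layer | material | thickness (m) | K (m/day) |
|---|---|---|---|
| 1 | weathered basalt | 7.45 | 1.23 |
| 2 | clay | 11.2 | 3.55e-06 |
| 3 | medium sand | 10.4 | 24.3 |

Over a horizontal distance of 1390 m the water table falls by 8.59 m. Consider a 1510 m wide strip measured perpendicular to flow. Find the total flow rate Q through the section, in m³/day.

2440

Flow is parallel to layering, so each bed carries its own Darcy discharge and the transmissivities add.
Σ(K_i·b_i) = 1.23×7.45 + 3.55e-06×11.2 + 24.3×10.4 = 261.9 m²/day.
Hydraulic gradient i = Δh / L = 8.59 / 1390 = 0.006180.
Q = Σ(K_i·b_i) · W · i = 261.9 × 1510 × 0.006180 = 2444 m³/day.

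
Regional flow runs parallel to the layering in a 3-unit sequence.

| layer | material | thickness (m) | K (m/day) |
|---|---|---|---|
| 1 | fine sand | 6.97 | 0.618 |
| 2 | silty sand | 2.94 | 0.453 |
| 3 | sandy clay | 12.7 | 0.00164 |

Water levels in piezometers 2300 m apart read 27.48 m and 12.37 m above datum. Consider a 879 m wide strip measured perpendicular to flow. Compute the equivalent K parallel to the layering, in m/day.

0.250

Flow is parallel to layering, so each bed carries its own Darcy discharge and the transmissivities add.
Σ(K_i·b_i) = 0.618×6.97 + 0.453×2.94 + 0.00164×12.7 = 5.660 m²/day.
Total thickness b = 22.61 m, so K_eq = Σ(K_i·b_i)/b = 0.2503 m/day.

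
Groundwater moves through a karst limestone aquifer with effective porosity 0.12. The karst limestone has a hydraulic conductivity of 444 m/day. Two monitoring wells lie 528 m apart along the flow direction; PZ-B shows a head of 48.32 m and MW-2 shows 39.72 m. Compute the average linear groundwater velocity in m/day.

60.3

Hydraulic gradient i = (48.32 − 39.72) / 528 = 8.6 / 528 = 0.01629.
Darcy flux q = K · i = 444.0 × 0.01629 = 7.232 m/day.
Seepage velocity v = q / n_e = 7.232 / 0.12 = 60.27 m/day.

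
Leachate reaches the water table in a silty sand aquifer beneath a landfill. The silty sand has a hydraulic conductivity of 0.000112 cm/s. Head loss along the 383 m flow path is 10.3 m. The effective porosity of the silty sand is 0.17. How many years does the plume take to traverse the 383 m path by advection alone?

Convert K: 0.000112 cm/s × 864 = 0.09677 m/day.
Hydraulic gradient i = Δh / L = 10.3 / 383 = 0.02689.
Darcy flux q = K · i = 0.09677 × 0.02689 = 0.002602 m/day.
Seepage velocity v = q / n_e = 0.002602 / 0.17 = 0.01531 m/day.
Travel time t = L / v = 383 / 0.01531 = 25019 days = 68.50 years.

68.5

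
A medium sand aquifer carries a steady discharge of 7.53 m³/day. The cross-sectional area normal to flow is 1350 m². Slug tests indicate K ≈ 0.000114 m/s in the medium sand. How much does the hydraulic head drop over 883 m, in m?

0.500

Convert K: 0.000114 m/s × 86400 = 9.850 m/day.
From Q = K·A·i, i = Q / (K·A) = 7.53 / (9.850 × 1350) = 0.0005663.
Head loss Δh = i · L = 0.0005663 × 883 = 0.5000 m.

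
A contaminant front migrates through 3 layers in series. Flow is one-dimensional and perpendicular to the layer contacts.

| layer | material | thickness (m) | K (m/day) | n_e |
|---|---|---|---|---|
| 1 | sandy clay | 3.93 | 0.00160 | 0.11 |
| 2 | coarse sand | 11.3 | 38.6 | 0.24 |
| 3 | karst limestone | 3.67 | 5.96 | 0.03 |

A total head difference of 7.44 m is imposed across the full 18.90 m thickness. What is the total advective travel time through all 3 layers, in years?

2.94

With flow normal to the layers, continuity requires the same specific discharge q through every layer.
Σ(b_i/K_i) = 3.93/0.00160 + 11.3/38.6 + 3.67/5.96 = 2457 d.
q = Δh / Σ(b_i/K_i) = 7.44 / 2457 = 0.003028 m/day.
In each layer the seepage velocity is v_i = q/n_i, so the layer transit time is t_i = b_i·n_i / q:
  layer 1 (sandy clay): t_1 = 3.93 × 0.11 / 0.003028 = 142.8 d
  layer 2 (coarse sand): t_2 = 11.3 × 0.24 / 0.003028 = 895.7 d
  layer 3 (karst limestone): t_3 = 3.67 × 0.03 / 0.003028 = 36.36 d
Total t = Σ t_i = 1075 days = 2.943 years.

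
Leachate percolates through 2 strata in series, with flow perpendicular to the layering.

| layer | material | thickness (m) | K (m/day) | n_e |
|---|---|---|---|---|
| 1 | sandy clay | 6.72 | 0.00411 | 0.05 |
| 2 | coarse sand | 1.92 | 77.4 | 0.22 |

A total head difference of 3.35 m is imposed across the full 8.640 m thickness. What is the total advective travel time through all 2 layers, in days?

370

With flow normal to the layers, continuity requires the same specific discharge q through every layer.
Σ(b_i/K_i) = 6.72/0.00411 + 1.92/77.4 = 1635 d.
q = Δh / Σ(b_i/K_i) = 3.35 / 1635 = 0.002049 m/day.
In each layer the seepage velocity is v_i = q/n_i, so the layer transit time is t_i = b_i·n_i / q:
  layer 1 (sandy clay): t_1 = 6.72 × 0.05 / 0.002049 = 164.0 d
  layer 2 (coarse sand): t_2 = 1.92 × 0.22 / 0.002049 = 206.2 d
Total t = Σ t_i = 370.2 days.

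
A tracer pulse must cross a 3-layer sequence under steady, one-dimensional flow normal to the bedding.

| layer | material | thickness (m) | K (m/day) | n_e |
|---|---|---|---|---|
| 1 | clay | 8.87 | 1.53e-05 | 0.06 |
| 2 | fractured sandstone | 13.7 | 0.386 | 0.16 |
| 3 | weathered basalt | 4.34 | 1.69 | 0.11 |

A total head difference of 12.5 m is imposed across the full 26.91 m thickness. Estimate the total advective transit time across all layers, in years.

407

With flow normal to the layers, continuity requires the same specific discharge q through every layer.
Σ(b_i/K_i) = 8.87/1.53e-05 + 13.7/0.386 + 4.34/1.69 = 5.798e+05 d.
q = Δh / Σ(b_i/K_i) = 12.5 / 5.798e+05 = 2.156e-05 m/day.
In each layer the seepage velocity is v_i = q/n_i, so the layer transit time is t_i = b_i·n_i / q:
  layer 1 (clay): t_1 = 8.87 × 0.06 / 2.156e-05 = 24685 d
  layer 2 (fractured sandstone): t_2 = 13.7 × 0.16 / 2.156e-05 = 1.017e+05 d
  layer 3 (weathered basalt): t_3 = 4.34 × 0.11 / 2.156e-05 = 22143 d
Total t = Σ t_i = 1.485e+05 days = 406.6 years.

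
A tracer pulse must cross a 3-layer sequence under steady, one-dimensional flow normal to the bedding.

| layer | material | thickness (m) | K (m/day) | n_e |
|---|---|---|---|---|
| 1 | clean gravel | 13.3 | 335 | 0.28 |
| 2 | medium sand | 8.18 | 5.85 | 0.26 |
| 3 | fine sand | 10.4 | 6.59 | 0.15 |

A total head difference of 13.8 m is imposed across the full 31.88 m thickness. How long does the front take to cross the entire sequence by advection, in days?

With flow normal to the layers, continuity requires the same specific discharge q through every layer.
Σ(b_i/K_i) = 13.3/335 + 8.18/5.85 + 10.4/6.59 = 3.016 d.
q = Δh / Σ(b_i/K_i) = 13.8 / 3.016 = 4.575 m/day.
In each layer the seepage velocity is v_i = q/n_i, so the layer transit time is t_i = b_i·n_i / q:
  layer 1 (clean gravel): t_1 = 13.3 × 0.28 / 4.575 = 0.8139 d
  layer 2 (medium sand): t_2 = 8.18 × 0.26 / 4.575 = 0.4648 d
  layer 3 (fine sand): t_3 = 10.4 × 0.15 / 4.575 = 0.3410 d
Total t = Σ t_i = 1.620 days.

1.62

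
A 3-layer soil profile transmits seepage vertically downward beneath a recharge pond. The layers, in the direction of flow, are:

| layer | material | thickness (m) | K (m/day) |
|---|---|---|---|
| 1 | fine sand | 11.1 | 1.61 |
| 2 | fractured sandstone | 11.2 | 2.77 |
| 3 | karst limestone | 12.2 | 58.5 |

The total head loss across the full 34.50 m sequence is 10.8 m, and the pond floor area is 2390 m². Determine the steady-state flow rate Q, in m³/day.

Flow is perpendicular to layering, so the layers act in series and the equivalent K is the thickness-weighted harmonic mean.
Total thickness L = 11.1 + 11.2 + 12.2 = 34.50 m.
Σ(b_i/K_i) = 11.1/1.61 + 11.2/2.77 + 12.2/58.5 = 11.15 d.
K_eq = L / Σ(b_i/K_i) = 34.50 / 11.15 = 3.095 m/day.
Q = K_eq · A · (Δh/L) = 3.095 × 2390 × (10.8/34.50) = 2316 m³/day.

2320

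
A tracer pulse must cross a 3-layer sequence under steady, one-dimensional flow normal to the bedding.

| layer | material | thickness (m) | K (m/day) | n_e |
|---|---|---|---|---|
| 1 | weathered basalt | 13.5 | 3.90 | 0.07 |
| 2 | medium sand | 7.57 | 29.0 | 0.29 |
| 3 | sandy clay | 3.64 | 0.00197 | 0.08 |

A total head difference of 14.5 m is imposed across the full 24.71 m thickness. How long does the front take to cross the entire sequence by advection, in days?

With flow normal to the layers, continuity requires the same specific discharge q through every layer.
Σ(b_i/K_i) = 13.5/3.90 + 7.57/29.0 + 3.64/0.00197 = 1851 d.
q = Δh / Σ(b_i/K_i) = 14.5 / 1851 = 0.007832 m/day.
In each layer the seepage velocity is v_i = q/n_i, so the layer transit time is t_i = b_i·n_i / q:
  layer 1 (weathered basalt): t_1 = 13.5 × 0.07 / 0.007832 = 120.7 d
  layer 2 (medium sand): t_2 = 7.57 × 0.29 / 0.007832 = 280.3 d
  layer 3 (sandy clay): t_3 = 3.64 × 0.08 / 0.007832 = 37.18 d
Total t = Σ t_i = 438.2 days.

438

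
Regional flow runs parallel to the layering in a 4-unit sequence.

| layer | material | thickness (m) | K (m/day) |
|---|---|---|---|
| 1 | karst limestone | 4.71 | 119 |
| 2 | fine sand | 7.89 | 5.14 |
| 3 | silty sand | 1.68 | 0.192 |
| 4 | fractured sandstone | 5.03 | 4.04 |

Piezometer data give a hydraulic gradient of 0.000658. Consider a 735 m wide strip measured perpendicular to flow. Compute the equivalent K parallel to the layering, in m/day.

Flow is parallel to layering, so each bed carries its own Darcy discharge and the transmissivities add.
Σ(K_i·b_i) = 119×4.71 + 5.14×7.89 + 0.192×1.68 + 4.04×5.03 = 621.7 m²/day.
Total thickness b = 19.31 m, so K_eq = Σ(K_i·b_i)/b = 32.20 m/day.

32.2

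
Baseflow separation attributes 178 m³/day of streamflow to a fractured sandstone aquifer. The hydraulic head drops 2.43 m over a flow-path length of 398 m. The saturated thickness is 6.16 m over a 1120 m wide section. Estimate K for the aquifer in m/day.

4.23

Cross-sectional area A = 1120 × 6.16 = 6899 m².
Hydraulic gradient i = Δh / L = 2.43 / 398 = 0.006106.
From Q = K·A·i, K = Q / (A·i) = 178 / (6899 × 0.006106) = 4.226 m/day.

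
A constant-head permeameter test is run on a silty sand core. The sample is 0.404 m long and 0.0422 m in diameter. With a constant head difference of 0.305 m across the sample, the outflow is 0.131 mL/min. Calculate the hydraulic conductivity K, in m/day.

Cross-sectional area A = π·(d/2)² = π × (0.0422/2)² = 0.001399 m².
Convert discharge: 0.131 mL/min = 2.183e-09 m³/s.
Darcy's law rearranged: K = Q·L / (A·Δh) = 2.183e-09 × 0.404 / (0.001399 × 0.305) = 2.068e-06 m/s = 0.1786 m/day.

0.179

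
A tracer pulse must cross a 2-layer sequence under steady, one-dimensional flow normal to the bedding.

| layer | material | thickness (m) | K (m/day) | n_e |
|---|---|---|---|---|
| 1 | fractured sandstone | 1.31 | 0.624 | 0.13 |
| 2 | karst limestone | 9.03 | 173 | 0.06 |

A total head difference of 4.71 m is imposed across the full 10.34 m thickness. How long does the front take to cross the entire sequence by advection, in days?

0.325

With flow normal to the layers, continuity requires the same specific discharge q through every layer.
Σ(b_i/K_i) = 1.31/0.624 + 9.03/173 = 2.152 d.
q = Δh / Σ(b_i/K_i) = 4.71 / 2.152 = 2.189 m/day.
In each layer the seepage velocity is v_i = q/n_i, so the layer transit time is t_i = b_i·n_i / q:
  layer 1 (fractured sandstone): t_1 = 1.31 × 0.13 / 2.189 = 0.07779 d
  layer 2 (karst limestone): t_2 = 9.03 × 0.06 / 2.189 = 0.2475 d
Total t = Σ t_i = 0.3253 days.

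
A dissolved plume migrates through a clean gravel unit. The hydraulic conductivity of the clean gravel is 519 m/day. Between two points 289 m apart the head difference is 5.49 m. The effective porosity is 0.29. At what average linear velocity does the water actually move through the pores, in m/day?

Hydraulic gradient i = Δh / L = 5.49 / 289 = 0.01900.
Darcy flux q = K · i = 519.0 × 0.01900 = 9.859 m/day.
Seepage velocity v = q / n_e = 9.859 / 0.29 = 34.00 m/day.

34.0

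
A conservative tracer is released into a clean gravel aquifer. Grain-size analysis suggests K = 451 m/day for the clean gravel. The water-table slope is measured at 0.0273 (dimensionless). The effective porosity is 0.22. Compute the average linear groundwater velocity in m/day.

56.0

Hydraulic gradient i = 0.0273.
Darcy flux q = K · i = 451.0 × 0.02730 = 12.31 m/day.
Seepage velocity v = q / n_e = 12.31 / 0.22 = 55.97 m/day.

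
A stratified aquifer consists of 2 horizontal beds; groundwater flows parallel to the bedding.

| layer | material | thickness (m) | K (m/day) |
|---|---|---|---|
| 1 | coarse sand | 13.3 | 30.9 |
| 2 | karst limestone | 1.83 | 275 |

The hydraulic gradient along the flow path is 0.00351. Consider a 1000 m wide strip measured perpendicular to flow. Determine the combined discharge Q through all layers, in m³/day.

3210

Flow is parallel to layering, so each bed carries its own Darcy discharge and the transmissivities add.
Σ(K_i·b_i) = 30.9×13.3 + 275×1.83 = 914.2 m²/day.
Hydraulic gradient i = 0.00351.
Q = Σ(K_i·b_i) · W · i = 914.2 × 1000 × 0.003510 = 3209 m³/day.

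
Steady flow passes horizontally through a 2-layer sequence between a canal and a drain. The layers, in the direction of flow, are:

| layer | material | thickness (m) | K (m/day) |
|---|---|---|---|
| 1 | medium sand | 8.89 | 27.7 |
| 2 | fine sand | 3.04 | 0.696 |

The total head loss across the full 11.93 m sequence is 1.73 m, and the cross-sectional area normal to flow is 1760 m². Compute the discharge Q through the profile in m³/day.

649

Flow is perpendicular to layering, so the layers act in series and the equivalent K is the thickness-weighted harmonic mean.
Total thickness L = 8.89 + 3.04 = 11.93 m.
Σ(b_i/K_i) = 8.89/27.7 + 3.04/0.696 = 4.689 d.
K_eq = L / Σ(b_i/K_i) = 11.93 / 4.689 = 2.544 m/day.
Q = K_eq · A · (Δh/L) = 2.544 × 1760 × (1.73/11.93) = 649.4 m³/day.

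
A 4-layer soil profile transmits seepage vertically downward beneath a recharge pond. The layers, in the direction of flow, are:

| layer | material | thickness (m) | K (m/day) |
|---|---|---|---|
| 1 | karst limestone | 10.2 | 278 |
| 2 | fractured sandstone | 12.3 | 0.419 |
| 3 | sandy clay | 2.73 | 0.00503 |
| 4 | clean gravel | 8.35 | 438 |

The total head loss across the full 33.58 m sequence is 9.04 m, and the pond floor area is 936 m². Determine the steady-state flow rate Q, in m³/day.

Flow is perpendicular to layering, so the layers act in series and the equivalent K is the thickness-weighted harmonic mean.
Total thickness L = 10.2 + 12.3 + 2.73 + 8.35 = 33.58 m.
Σ(b_i/K_i) = 10.2/278 + 12.3/0.419 + 2.73/0.00503 + 8.35/438 = 572.2 d.
K_eq = L / Σ(b_i/K_i) = 33.58 / 572.2 = 0.05869 m/day.
Q = K_eq · A · (Δh/L) = 0.05869 × 936 × (9.04/33.58) = 14.79 m³/day.

14.8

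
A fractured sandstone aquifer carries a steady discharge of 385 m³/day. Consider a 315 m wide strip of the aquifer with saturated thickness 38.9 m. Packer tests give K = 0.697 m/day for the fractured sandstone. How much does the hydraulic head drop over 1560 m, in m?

70.3

Cross-sectional area A = 315 × 38.9 = 12254 m².
From Q = K·A·i, i = Q / (K·A) = 385 / (0.6970 × 12254) = 0.04508.
Head loss Δh = i · L = 0.04508 × 1560 = 70.32 m.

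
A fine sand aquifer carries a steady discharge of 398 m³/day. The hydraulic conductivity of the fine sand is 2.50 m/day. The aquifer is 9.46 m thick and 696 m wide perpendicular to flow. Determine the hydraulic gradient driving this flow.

0.0242

Cross-sectional area A = 696 × 9.46 = 6584 m².
From Q = K·A·i, i = Q / (K·A) = 398 / (2.500 × 6584) = 0.02418.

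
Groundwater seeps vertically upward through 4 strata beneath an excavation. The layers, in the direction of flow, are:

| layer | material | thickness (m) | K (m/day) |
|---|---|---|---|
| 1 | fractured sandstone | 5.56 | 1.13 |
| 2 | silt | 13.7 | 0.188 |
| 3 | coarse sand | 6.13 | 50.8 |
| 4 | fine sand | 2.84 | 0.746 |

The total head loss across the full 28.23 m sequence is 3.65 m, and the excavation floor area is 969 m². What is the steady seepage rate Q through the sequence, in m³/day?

43.3

Flow is perpendicular to layering, so the layers act in series and the equivalent K is the thickness-weighted harmonic mean.
Total thickness L = 5.56 + 13.7 + 6.13 + 2.84 = 28.23 m.
Σ(b_i/K_i) = 5.56/1.13 + 13.7/0.188 + 6.13/50.8 + 2.84/0.746 = 81.72 d.
K_eq = L / Σ(b_i/K_i) = 28.23 / 81.72 = 0.3454 m/day.
Q = K_eq · A · (Δh/L) = 0.3454 × 969 × (3.65/28.23) = 43.28 m³/day.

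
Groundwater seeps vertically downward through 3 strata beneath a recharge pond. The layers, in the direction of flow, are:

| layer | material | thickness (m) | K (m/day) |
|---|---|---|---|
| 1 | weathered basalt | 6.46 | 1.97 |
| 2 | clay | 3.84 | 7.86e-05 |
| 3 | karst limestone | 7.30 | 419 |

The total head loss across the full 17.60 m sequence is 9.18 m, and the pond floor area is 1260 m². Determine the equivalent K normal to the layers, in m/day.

Flow is perpendicular to layering, so the layers act in series and the equivalent K is the thickness-weighted harmonic mean.
Total thickness L = 6.46 + 3.84 + 7.30 = 17.60 m.
Σ(b_i/K_i) = 6.46/1.97 + 3.84/7.86e-05 + 7.30/419 = 48858 d.
K_eq = L / Σ(b_i/K_i) = 17.60 / 48858 = 0.0003602 m/day.

0.000360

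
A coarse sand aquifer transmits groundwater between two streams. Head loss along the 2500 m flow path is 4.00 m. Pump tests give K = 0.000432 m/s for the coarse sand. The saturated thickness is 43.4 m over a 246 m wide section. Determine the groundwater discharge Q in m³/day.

638

Convert K: 0.000432 m/s × 86400 = 37.32 m/day.
Cross-sectional area A = 246 × 43.4 = 10676 m².
Hydraulic gradient i = Δh / L = 4.00 / 2500 = 0.001600.
Darcy's law: Q = K · A · i = 37.32 × 10676 × 0.001600 = 637.6 m³/day.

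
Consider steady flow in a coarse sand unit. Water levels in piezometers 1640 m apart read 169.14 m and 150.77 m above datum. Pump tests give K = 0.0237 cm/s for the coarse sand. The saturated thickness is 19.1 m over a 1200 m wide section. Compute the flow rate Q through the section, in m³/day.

5260

Convert K: 0.0237 cm/s × 864 = 20.48 m/day.
Cross-sectional area A = 1200 × 19.1 = 22920 m².
Hydraulic gradient i = (169.14 − 150.77) / 1640 = 18.37 / 1640 = 0.01120.
Darcy's law: Q = K · A · i = 20.48 × 22920 × 0.01120 = 5257 m³/day.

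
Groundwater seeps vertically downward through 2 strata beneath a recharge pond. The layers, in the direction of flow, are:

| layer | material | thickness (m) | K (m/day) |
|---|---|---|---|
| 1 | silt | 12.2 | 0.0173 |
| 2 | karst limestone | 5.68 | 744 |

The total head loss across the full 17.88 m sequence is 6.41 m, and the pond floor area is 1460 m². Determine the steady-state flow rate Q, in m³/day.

Flow is perpendicular to layering, so the layers act in series and the equivalent K is the thickness-weighted harmonic mean.
Total thickness L = 12.2 + 5.68 = 17.88 m.
Σ(b_i/K_i) = 12.2/0.0173 + 5.68/744 = 705.2 d.
K_eq = L / Σ(b_i/K_i) = 17.88 / 705.2 = 0.02535 m/day.
Q = K_eq · A · (Δh/L) = 0.02535 × 1460 × (6.41/17.88) = 13.27 m³/day.

13.3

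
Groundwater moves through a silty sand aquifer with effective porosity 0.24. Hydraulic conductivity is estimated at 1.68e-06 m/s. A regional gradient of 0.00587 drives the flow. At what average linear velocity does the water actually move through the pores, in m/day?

0.00355

Convert K: 1.68e-06 m/s × 86400 = 0.1452 m/day.
Hydraulic gradient i = 0.00587.
Darcy flux q = K · i = 0.1452 × 0.005870 = 0.0008520 m/day.
Seepage velocity v = q / n_e = 0.0008520 / 0.24 = 0.003550 m/day.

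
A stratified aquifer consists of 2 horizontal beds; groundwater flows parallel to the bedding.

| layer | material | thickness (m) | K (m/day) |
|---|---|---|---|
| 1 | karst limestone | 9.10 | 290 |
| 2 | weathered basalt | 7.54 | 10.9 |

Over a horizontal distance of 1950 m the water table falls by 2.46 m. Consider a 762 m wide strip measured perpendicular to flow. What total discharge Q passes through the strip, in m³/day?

Flow is parallel to layering, so each bed carries its own Darcy discharge and the transmissivities add.
Σ(K_i·b_i) = 290×9.10 + 10.9×7.54 = 2721 m²/day.
Hydraulic gradient i = Δh / L = 2.46 / 1950 = 0.001262.
Q = Σ(K_i·b_i) · W · i = 2721 × 762 × 0.001262 = 2616 m³/day.

2620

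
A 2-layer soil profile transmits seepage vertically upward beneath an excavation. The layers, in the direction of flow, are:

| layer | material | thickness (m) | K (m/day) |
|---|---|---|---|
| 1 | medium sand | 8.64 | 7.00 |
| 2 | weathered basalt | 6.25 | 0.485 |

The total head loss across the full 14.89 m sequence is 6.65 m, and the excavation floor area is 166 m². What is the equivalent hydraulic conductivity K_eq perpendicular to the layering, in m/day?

1.05

Flow is perpendicular to layering, so the layers act in series and the equivalent K is the thickness-weighted harmonic mean.
Total thickness L = 8.64 + 6.25 = 14.89 m.
Σ(b_i/K_i) = 8.64/7.00 + 6.25/0.485 = 14.12 d.
K_eq = L / Σ(b_i/K_i) = 14.89 / 14.12 = 1.054 m/day.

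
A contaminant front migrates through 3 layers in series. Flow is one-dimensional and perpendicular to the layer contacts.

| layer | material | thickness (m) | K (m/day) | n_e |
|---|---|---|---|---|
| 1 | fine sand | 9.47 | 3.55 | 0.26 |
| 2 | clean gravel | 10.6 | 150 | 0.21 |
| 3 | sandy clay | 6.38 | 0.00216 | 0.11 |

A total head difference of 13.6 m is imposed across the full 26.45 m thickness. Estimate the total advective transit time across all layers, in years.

3.21

With flow normal to the layers, continuity requires the same specific discharge q through every layer.
Σ(b_i/K_i) = 9.47/3.55 + 10.6/150 + 6.38/0.00216 = 2956 d.
q = Δh / Σ(b_i/K_i) = 13.6 / 2956 = 0.004600 m/day.
In each layer the seepage velocity is v_i = q/n_i, so the layer transit time is t_i = b_i·n_i / q:
  layer 1 (fine sand): t_1 = 9.47 × 0.26 / 0.004600 = 535.2 d
  layer 2 (clean gravel): t_2 = 10.6 × 0.21 / 0.004600 = 483.9 d
  layer 3 (sandy clay): t_3 = 6.38 × 0.11 / 0.004600 = 152.6 d
Total t = Σ t_i = 1172 days = 3.208 years.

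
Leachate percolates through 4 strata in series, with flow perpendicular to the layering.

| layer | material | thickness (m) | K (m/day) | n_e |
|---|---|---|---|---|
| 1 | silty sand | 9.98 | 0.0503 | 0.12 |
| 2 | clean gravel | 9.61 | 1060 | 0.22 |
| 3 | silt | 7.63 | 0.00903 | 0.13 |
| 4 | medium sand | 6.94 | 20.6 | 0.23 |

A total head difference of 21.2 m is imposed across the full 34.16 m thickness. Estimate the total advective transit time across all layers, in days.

290

With flow normal to the layers, continuity requires the same specific discharge q through every layer.
Σ(b_i/K_i) = 9.98/0.0503 + 9.61/1060 + 7.63/0.00903 + 6.94/20.6 = 1044 d.
q = Δh / Σ(b_i/K_i) = 21.2 / 1044 = 0.02031 m/day.
In each layer the seepage velocity is v_i = q/n_i, so the layer transit time is t_i = b_i·n_i / q:
  layer 1 (silty sand): t_1 = 9.98 × 0.12 / 0.02031 = 58.96 d
  layer 2 (clean gravel): t_2 = 9.61 × 0.22 / 0.02031 = 104.1 d
  layer 3 (silt): t_3 = 7.63 × 0.13 / 0.02031 = 48.83 d
  layer 4 (medium sand): t_4 = 6.94 × 0.23 / 0.02031 = 78.58 d
Total t = Σ t_i = 290.5 days.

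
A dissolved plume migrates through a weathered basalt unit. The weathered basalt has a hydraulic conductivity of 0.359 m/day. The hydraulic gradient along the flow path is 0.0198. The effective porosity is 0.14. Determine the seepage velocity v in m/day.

Hydraulic gradient i = 0.0198.
Darcy flux q = K · i = 0.3590 × 0.01980 = 0.007108 m/day.
Seepage velocity v = q / n_e = 0.007108 / 0.14 = 0.05077 m/day.

0.0508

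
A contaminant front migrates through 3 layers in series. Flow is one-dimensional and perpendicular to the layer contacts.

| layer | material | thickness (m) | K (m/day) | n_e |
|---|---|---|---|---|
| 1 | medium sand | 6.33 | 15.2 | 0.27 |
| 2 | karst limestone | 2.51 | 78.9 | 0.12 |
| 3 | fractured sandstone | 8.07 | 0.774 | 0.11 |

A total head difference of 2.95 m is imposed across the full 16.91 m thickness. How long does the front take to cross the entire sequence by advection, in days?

10.7

With flow normal to the layers, continuity requires the same specific discharge q through every layer.
Σ(b_i/K_i) = 6.33/15.2 + 2.51/78.9 + 8.07/0.774 = 10.87 d.
q = Δh / Σ(b_i/K_i) = 2.95 / 10.87 = 0.2713 m/day.
In each layer the seepage velocity is v_i = q/n_i, so the layer transit time is t_i = b_i·n_i / q:
  layer 1 (medium sand): t_1 = 6.33 × 0.27 / 0.2713 = 6.300 d
  layer 2 (karst limestone): t_2 = 2.51 × 0.12 / 0.2713 = 1.110 d
  layer 3 (fractured sandstone): t_3 = 8.07 × 0.11 / 0.2713 = 3.272 d
Total t = Σ t_i = 10.68 days.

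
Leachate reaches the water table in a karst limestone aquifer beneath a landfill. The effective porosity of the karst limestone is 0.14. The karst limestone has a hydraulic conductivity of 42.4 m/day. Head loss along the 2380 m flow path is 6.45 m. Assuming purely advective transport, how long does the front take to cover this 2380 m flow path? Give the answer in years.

Hydraulic gradient i = Δh / L = 6.45 / 2380 = 0.002710.
Darcy flux q = K · i = 42.40 × 0.002710 = 0.1149 m/day.
Seepage velocity v = q / n_e = 0.1149 / 0.14 = 0.8208 m/day.
Travel time t = L / v = 2380 / 0.8208 = 2900 days = 7.939 years.

7.94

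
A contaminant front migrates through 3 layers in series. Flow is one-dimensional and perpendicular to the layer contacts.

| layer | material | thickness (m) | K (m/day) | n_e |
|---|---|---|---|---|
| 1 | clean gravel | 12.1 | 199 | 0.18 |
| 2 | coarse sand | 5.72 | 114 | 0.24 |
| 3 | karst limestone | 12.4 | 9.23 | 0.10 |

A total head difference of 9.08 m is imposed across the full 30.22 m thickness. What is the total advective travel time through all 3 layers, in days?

0.767

With flow normal to the layers, continuity requires the same specific discharge q through every layer.
Σ(b_i/K_i) = 12.1/199 + 5.72/114 + 12.4/9.23 = 1.454 d.
q = Δh / Σ(b_i/K_i) = 9.08 / 1.454 = 6.243 m/day.
In each layer the seepage velocity is v_i = q/n_i, so the layer transit time is t_i = b_i·n_i / q:
  layer 1 (clean gravel): t_1 = 12.1 × 0.18 / 6.243 = 0.3489 d
  layer 2 (coarse sand): t_2 = 5.72 × 0.24 / 6.243 = 0.2199 d
  layer 3 (karst limestone): t_3 = 12.4 × 0.10 / 6.243 = 0.1986 d
Total t = Σ t_i = 0.7674 days.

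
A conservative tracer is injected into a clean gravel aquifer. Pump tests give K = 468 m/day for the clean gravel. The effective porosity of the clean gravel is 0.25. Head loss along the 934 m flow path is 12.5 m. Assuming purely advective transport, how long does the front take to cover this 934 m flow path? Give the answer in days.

37.3

Hydraulic gradient i = Δh / L = 12.5 / 934 = 0.01338.
Darcy flux q = K · i = 468.0 × 0.01338 = 6.263 m/day.
Seepage velocity v = q / n_e = 6.263 / 0.25 = 25.05 m/day.
Travel time t = L / v = 934 / 25.05 = 37.28 days.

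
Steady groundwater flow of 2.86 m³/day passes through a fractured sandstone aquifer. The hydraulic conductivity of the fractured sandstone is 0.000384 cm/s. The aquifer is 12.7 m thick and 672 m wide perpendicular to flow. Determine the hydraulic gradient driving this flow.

Convert K: 0.000384 cm/s × 864 = 0.3318 m/day.
Cross-sectional area A = 672 × 12.7 = 8534 m².
From Q = K·A·i, i = Q / (K·A) = 2.86 / (0.3318 × 8534) = 0.001010.

0.00101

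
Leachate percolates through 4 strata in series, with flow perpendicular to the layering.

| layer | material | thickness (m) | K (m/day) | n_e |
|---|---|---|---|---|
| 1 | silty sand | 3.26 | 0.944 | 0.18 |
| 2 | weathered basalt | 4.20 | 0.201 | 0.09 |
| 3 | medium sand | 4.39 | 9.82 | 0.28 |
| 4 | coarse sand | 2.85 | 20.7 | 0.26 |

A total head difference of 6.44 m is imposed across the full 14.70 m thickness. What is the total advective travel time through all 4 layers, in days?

11.4

With flow normal to the layers, continuity requires the same specific discharge q through every layer.
Σ(b_i/K_i) = 3.26/0.944 + 4.20/0.201 + 4.39/9.82 + 2.85/20.7 = 24.93 d.
q = Δh / Σ(b_i/K_i) = 6.44 / 24.93 = 0.2583 m/day.
In each layer the seepage velocity is v_i = q/n_i, so the layer transit time is t_i = b_i·n_i / q:
  layer 1 (silty sand): t_1 = 3.26 × 0.18 / 0.2583 = 2.272 d
  layer 2 (weathered basalt): t_2 = 4.20 × 0.09 / 0.2583 = 1.463 d
  layer 3 (medium sand): t_3 = 4.39 × 0.28 / 0.2583 = 4.759 d
  layer 4 (coarse sand): t_4 = 2.85 × 0.26 / 0.2583 = 2.869 d
Total t = Σ t_i = 11.36 days.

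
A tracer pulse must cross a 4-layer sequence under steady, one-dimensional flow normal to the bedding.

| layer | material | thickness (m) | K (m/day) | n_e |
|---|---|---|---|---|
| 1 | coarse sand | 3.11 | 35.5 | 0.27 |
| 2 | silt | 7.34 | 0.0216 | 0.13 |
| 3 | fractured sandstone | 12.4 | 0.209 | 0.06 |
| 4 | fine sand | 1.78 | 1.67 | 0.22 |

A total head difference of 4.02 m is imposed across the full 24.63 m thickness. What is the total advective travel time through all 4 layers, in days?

With flow normal to the layers, continuity requires the same specific discharge q through every layer.
Σ(b_i/K_i) = 3.11/35.5 + 7.34/0.0216 + 12.4/0.209 + 1.78/1.67 = 400.3 d.
q = Δh / Σ(b_i/K_i) = 4.02 / 400.3 = 0.01004 m/day.
In each layer the seepage velocity is v_i = q/n_i, so the layer transit time is t_i = b_i·n_i / q:
  layer 1 (coarse sand): t_1 = 3.11 × 0.27 / 0.01004 = 83.61 d
  layer 2 (silt): t_2 = 7.34 × 0.13 / 0.01004 = 95.02 d
  layer 3 (fractured sandstone): t_3 = 12.4 × 0.06 / 0.01004 = 74.09 d
  layer 4 (fine sand): t_4 = 1.78 × 0.22 / 0.01004 = 38.99 d
Total t = Σ t_i = 291.7 days.

292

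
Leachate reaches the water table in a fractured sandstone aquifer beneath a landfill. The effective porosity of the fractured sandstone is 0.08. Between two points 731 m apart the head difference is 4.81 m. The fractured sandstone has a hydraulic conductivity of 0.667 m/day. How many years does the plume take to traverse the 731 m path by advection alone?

36.5

Hydraulic gradient i = Δh / L = 4.81 / 731 = 0.006580.
Darcy flux q = K · i = 0.6670 × 0.006580 = 0.004389 m/day.
Seepage velocity v = q / n_e = 0.004389 / 0.08 = 0.05486 m/day.
Travel time t = L / v = 731 / 0.05486 = 13325 days = 36.48 years.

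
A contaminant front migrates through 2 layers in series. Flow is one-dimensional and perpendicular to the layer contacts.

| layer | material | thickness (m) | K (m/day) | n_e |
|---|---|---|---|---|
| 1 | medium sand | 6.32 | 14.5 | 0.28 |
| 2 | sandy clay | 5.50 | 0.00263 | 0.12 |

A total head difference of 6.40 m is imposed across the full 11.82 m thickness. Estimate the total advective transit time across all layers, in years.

2.17

With flow normal to the layers, continuity requires the same specific discharge q through every layer.
Σ(b_i/K_i) = 6.32/14.5 + 5.50/0.00263 = 2092 d.
q = Δh / Σ(b_i/K_i) = 6.40 / 2092 = 0.003060 m/day.
In each layer the seepage velocity is v_i = q/n_i, so the layer transit time is t_i = b_i·n_i / q:
  layer 1 (medium sand): t_1 = 6.32 × 0.28 / 0.003060 = 578.4 d
  layer 2 (sandy clay): t_2 = 5.50 × 0.12 / 0.003060 = 215.7 d
Total t = Σ t_i = 794.1 days = 2.174 years.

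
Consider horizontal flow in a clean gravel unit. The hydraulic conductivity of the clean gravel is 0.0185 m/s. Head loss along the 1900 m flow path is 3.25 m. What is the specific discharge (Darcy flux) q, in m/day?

Convert K: 0.0185 m/s × 86400 = 1598 m/day.
Hydraulic gradient i = Δh / L = 3.25 / 1900 = 0.001711.
Specific discharge q = K · i = 1598 × 0.001711 = 2.734 m/day.

2.73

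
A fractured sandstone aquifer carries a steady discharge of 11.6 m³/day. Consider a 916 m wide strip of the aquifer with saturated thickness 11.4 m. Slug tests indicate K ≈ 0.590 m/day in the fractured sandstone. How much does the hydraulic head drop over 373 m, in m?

Cross-sectional area A = 916 × 11.4 = 10442 m².
From Q = K·A·i, i = Q / (K·A) = 11.6 / (0.5900 × 10442) = 0.001883.
Head loss Δh = i · L = 0.001883 × 373 = 0.7023 m.

0.702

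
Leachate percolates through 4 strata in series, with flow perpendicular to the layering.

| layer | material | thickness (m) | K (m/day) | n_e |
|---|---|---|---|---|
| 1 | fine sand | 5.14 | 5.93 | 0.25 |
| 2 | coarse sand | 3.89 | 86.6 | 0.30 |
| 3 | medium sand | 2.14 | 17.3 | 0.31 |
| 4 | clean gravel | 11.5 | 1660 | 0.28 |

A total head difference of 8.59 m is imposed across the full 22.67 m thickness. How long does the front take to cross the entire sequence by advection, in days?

0.769

With flow normal to the layers, continuity requires the same specific discharge q through every layer.
Σ(b_i/K_i) = 5.14/5.93 + 3.89/86.6 + 2.14/17.3 + 11.5/1660 = 1.042 d.
q = Δh / Σ(b_i/K_i) = 8.59 / 1.042 = 8.241 m/day.
In each layer the seepage velocity is v_i = q/n_i, so the layer transit time is t_i = b_i·n_i / q:
  layer 1 (fine sand): t_1 = 5.14 × 0.25 / 8.241 = 0.1559 d
  layer 2 (coarse sand): t_2 = 3.89 × 0.30 / 8.241 = 0.1416 d
  layer 3 (medium sand): t_3 = 2.14 × 0.31 / 8.241 = 0.08050 d
  layer 4 (clean gravel): t_4 = 11.5 × 0.28 / 8.241 = 0.3907 d
Total t = Σ t_i = 0.7687 days.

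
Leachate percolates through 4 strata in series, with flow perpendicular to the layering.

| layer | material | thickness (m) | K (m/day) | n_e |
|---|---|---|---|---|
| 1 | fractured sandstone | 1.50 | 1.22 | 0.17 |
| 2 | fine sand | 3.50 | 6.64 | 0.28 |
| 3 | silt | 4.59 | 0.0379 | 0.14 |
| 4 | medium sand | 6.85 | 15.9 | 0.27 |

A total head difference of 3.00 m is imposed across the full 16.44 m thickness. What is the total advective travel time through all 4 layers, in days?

With flow normal to the layers, continuity requires the same specific discharge q through every layer.
Σ(b_i/K_i) = 1.50/1.22 + 3.50/6.64 + 4.59/0.0379 + 6.85/15.9 = 123.3 d.
q = Δh / Σ(b_i/K_i) = 3.00 / 123.3 = 0.02433 m/day.
In each layer the seepage velocity is v_i = q/n_i, so the layer transit time is t_i = b_i·n_i / q:
  layer 1 (fractured sandstone): t_1 = 1.50 × 0.17 / 0.02433 = 10.48 d
  layer 2 (fine sand): t_2 = 3.50 × 0.28 / 0.02433 = 40.28 d
  layer 3 (silt): t_3 = 4.59 × 0.14 / 0.02433 = 26.41 d
  layer 4 (medium sand): t_4 = 6.85 × 0.27 / 0.02433 = 76.01 d
Total t = Σ t_i = 153.2 days.

153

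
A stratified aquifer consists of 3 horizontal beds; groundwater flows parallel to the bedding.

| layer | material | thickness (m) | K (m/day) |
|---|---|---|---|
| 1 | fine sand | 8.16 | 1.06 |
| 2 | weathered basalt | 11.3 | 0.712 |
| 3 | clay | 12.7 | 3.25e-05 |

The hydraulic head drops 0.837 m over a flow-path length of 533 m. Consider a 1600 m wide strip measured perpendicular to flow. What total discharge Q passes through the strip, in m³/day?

Flow is parallel to layering, so each bed carries its own Darcy discharge and the transmissivities add.
Σ(K_i·b_i) = 1.06×8.16 + 0.712×11.3 + 3.25e-05×12.7 = 16.70 m²/day.
Hydraulic gradient i = Δh / L = 0.837 / 533 = 0.001570.
Q = Σ(K_i·b_i) · W · i = 16.70 × 1600 × 0.001570 = 41.95 m³/day.

41.9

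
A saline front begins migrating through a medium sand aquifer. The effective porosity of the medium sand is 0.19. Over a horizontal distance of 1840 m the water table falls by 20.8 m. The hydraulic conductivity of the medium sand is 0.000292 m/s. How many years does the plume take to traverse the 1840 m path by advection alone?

Convert K: 0.000292 m/s × 86400 = 25.23 m/day.
Hydraulic gradient i = Δh / L = 20.8 / 1840 = 0.01130.
Darcy flux q = K · i = 25.23 × 0.01130 = 0.2852 m/day.
Seepage velocity v = q / n_e = 0.2852 / 0.19 = 1.501 m/day.
Travel time t = L / v = 1840 / 1.501 = 1226 days = 3.356 years.

3.36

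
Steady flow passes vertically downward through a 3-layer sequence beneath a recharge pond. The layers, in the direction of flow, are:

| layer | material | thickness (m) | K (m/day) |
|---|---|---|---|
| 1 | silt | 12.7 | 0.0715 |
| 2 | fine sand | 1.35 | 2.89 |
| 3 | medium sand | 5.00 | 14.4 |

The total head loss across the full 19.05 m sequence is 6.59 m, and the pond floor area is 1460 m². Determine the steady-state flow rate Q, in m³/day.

Flow is perpendicular to layering, so the layers act in series and the equivalent K is the thickness-weighted harmonic mean.
Total thickness L = 12.7 + 1.35 + 5.00 = 19.05 m.
Σ(b_i/K_i) = 12.7/0.0715 + 1.35/2.89 + 5.00/14.4 = 178.4 d.
K_eq = L / Σ(b_i/K_i) = 19.05 / 178.4 = 0.1068 m/day.
Q = K_eq · A · (Δh/L) = 0.1068 × 1460 × (6.59/19.05) = 53.92 m³/day.

53.9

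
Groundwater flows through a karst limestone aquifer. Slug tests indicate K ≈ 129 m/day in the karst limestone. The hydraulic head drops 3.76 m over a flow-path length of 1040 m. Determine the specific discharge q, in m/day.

0.466

Hydraulic gradient i = Δh / L = 3.76 / 1040 = 0.003615.
Specific discharge q = K · i = 129.0 × 0.003615 = 0.4664 m/day.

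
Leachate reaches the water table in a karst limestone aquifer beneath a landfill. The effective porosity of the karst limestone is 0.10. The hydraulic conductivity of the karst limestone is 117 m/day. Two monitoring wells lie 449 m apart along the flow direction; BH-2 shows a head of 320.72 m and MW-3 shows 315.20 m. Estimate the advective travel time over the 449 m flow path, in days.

Hydraulic gradient i = (320.72 − 315.20) / 449 = 5.52 / 449 = 0.01229.
Darcy flux q = K · i = 117.0 × 0.01229 = 1.438 m/day.
Seepage velocity v = q / n_e = 1.438 / 0.10 = 14.38 m/day.
Travel time t = L / v = 449 / 14.38 = 31.22 days.

31.2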